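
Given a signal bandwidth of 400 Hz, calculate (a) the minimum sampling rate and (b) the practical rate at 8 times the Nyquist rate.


By Nyquist theorem, fs_min = 2 * fmax.
fs_min = 2 * 400 = 800 Hz
Practical rate = 8 * fs_min = 8 * 800 = 6400 Hz

fs_min = 800 Hz, fs_practical = 6400 Hz


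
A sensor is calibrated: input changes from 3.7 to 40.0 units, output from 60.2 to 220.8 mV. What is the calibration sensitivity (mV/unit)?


Sensitivity = (y2 - y1) / (x2 - x1).
S = (220.8 - 60.2) / (40.0 - 3.7)
S = 160.6 / 36.3
S = 4.4242 mV/unit

4.4242 mV/unit


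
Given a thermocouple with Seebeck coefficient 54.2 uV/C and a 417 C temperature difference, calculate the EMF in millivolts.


The thermocouple output V = sensitivity * dT.
V = 54.2 uV/C * 417 C
V = 22601.4 uV
V = 22.601 mV

22.601 mV


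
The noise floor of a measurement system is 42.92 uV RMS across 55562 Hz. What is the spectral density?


Noise spectral density = Vrms / sqrt(BW).
NSD = 42.92 / sqrt(55562)
NSD = 42.92 / 235.7159
NSD = 0.1821 uV/sqrt(Hz)

0.1821 uV/sqrt(Hz)


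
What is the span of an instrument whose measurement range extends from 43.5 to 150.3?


Span = upper range - lower range.
Span = 150.3 - (43.5)
Span = 106.8

106.8


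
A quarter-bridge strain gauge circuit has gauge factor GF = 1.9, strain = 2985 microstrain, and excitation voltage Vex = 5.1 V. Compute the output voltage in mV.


Quarter bridge output: Vout = (GF * epsilon * Vex) / 4.
Vout = (1.9 * 2985e-6 * 5.1) / 4
Vout = 0.02892465 / 4 V
Vout = 0.00723116 V = 7.2312 mV

7.2312 mV


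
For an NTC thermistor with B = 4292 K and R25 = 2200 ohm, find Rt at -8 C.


NTC thermistor equation: Rt = R25 * exp(B * (1/T - 1/T25)).
T in Kelvin: 265.15 K, T25 = 298.15 K
1/T - 1/T25 = 1/265.15 - 1/298.15 = 0.00041743
B * (1/T - 1/T25) = 4292 * 0.00041743 = 1.7916
Rt = 2200 * exp(1.7916) = 13198.2 ohm

13198.2 ohm


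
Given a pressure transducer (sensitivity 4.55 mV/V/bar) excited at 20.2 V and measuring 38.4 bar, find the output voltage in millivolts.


Output = sensitivity * Vex * P.
Vout = 4.55 * 20.2 * 38.4
Vout = 91.91 * 38.4
Vout = 3529.34 mV

3529.34 mV


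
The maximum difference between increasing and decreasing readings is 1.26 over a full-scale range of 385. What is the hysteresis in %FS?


Hysteresis = (max difference / full scale) * 100%.
H = (1.26 / 385) * 100
H = 0.327 %FS

0.327 %FS


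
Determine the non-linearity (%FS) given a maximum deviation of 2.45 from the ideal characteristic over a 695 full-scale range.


Linearity error = (max deviation / full scale) * 100%.
Linearity = (2.45 / 695) * 100
Linearity = 0.353 %FS

0.353 %FS


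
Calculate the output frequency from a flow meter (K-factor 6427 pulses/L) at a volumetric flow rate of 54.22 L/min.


Frequency = K * Q / 60 (converting L/min to L/s).
f = 6427 * 54.22 / 60
f = 348471.94 / 60
f = 5807.87 Hz

5807.87 Hz


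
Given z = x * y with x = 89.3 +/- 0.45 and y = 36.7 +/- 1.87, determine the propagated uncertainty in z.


For a product z = x*y, the relative uncertainty is:
uz/z = sqrt((ux/x)^2 + (uy/y)^2)
Relative uncertainties: ux/x = 0.45/89.3 = 0.005039
uy/y = 1.87/36.7 = 0.050954
z = 89.3 * 36.7 = 3277.3
uz = 3277.3 * sqrt(0.005039^2 + 0.050954^2) = 167.806

167.806


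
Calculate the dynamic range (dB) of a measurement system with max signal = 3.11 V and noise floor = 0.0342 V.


Dynamic range = 20 * log10(Vmax / Vnoise).
DR = 20 * log10(3.11 / 0.0342)
DR = 20 * log10(90.94)
DR = 39.17 dB

39.17 dB


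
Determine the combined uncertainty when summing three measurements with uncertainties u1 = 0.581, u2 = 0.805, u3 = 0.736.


For a sum of independent quantities, uc = sqrt(u1^2 + u2^2 + u3^2).
uc = sqrt(0.581^2 + 0.805^2 + 0.736^2)
uc = sqrt(0.337561 + 0.648025 + 0.541696)
uc = 1.2358

1.2358


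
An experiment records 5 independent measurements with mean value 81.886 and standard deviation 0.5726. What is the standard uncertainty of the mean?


The standard uncertainty for Type A evaluation is u = s / sqrt(n).
u = 0.5726 / sqrt(5)
u = 0.5726 / 2.2361
u = 0.2561

0.2561


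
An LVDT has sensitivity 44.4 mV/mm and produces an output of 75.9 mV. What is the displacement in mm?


Displacement = Vout / sensitivity.
d = 75.9 / 44.4
d = 1.709 mm

1.709 mm


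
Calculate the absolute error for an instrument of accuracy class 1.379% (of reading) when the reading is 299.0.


Absolute error = (accuracy% / 100) * reading.
Error = (1.379 / 100) * 299.0
Error = 0.01379 * 299.0
Error = 4.1232

4.1232


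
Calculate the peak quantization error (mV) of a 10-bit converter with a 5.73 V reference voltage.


The maximum quantization error is +/- LSB/2.
LSB = Vref / 2^n = 5.73 / 1024 = 0.0055957 V
Max error = LSB / 2 = 0.0055957 / 2 = 0.00279785 V
Max error = 2.7979 mV

2.7979 mV


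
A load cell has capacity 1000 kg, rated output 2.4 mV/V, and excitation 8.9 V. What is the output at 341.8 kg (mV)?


Vout = rated_output * Vex * (load / capacity).
Vout = 2.4 * 8.9 * (341.8 / 1000)
Vout = 2.4 * 8.9 * 0.3418
Vout = 7.301 mV

7.301 mV


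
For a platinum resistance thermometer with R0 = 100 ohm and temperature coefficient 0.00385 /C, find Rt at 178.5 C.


The RTD equation: Rt = R0 * (1 + alpha * T).
Rt = 100 * (1 + 0.00385 * 178.5)
Rt = 100 * (1 + 0.687225)
Rt = 100 * 1.687225
Rt = 168.722 ohm

168.722 ohm


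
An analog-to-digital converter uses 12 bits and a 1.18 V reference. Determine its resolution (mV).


The resolution (LSB) of an ADC is Vref / 2^n.
LSB = 1.18 / 2^12
LSB = 1.18 / 4096
LSB = 0.00028809 V = 0.28808594 mV

0.28808594 mV


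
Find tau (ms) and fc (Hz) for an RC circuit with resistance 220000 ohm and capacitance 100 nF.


Time constant: tau = R * C.
tau = 220000 * 1.00e-07 = 0.022 s
tau = 22.0 ms
Cutoff frequency: fc = 1 / (2*pi*R*C).
fc = 1 / (2*pi*0.022) = 7.23 Hz

tau = 22.0 ms, fc = 7.23 Hz


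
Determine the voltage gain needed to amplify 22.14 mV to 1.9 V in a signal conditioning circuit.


Gain = Vout / Vin (converting to same units).
G = 1.9 V / 22.14 mV
G = 1900.0 mV / 22.14 mV
G = 85.82

85.82


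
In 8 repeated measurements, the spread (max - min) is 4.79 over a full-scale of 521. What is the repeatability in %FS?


Repeatability = (spread / full scale) * 100%.
R = (4.79 / 521) * 100
R = 0.919 %FS

0.919 %FS


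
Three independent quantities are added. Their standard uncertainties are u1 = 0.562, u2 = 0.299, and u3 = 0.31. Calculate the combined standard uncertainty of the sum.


For a sum of independent quantities, uc = sqrt(u1^2 + u2^2 + u3^2).
uc = sqrt(0.562^2 + 0.299^2 + 0.31^2)
uc = sqrt(0.315844 + 0.089401 + 0.0961)
uc = 0.7081

0.7081


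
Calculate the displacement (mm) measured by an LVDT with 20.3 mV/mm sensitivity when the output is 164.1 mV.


Displacement = Vout / sensitivity.
d = 164.1 / 20.3
d = 8.084 mm

8.084 mm


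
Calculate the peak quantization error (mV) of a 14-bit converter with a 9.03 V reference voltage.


The maximum quantization error is +/- LSB/2.
LSB = Vref / 2^n = 9.03 / 16384 = 0.00055115 V
Max error = LSB / 2 = 0.00055115 / 2 = 0.00027557 V
Max error = 0.2756 mV

0.2756 mV


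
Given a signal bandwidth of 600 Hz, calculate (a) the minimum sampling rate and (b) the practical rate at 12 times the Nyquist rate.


By Nyquist theorem, fs_min = 2 * fmax.
fs_min = 2 * 600 = 1200 Hz
Practical rate = 12 * fs_min = 12 * 1200 = 14400 Hz

fs_min = 1200 Hz, fs_practical = 14400 Hz


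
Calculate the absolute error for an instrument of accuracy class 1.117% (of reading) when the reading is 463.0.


Absolute error = (accuracy% / 100) * reading.
Error = (1.117 / 100) * 463.0
Error = 0.01117 * 463.0
Error = 5.1717

5.1717


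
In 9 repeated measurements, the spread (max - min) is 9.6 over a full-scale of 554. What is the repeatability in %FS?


Repeatability = (spread / full scale) * 100%.
R = (9.6 / 554) * 100
R = 1.733 %FS

1.733 %FS


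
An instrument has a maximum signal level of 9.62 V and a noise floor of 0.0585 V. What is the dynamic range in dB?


Dynamic range = 20 * log10(Vmax / Vnoise).
DR = 20 * log10(9.62 / 0.0585)
DR = 20 * log10(164.44)
DR = 44.32 dB

44.32 dB


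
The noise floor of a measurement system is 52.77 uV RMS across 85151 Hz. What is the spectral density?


Noise spectral density = Vrms / sqrt(BW).
NSD = 52.77 / sqrt(85151)
NSD = 52.77 / 291.8064
NSD = 0.1808 uV/sqrt(Hz)

0.1808 uV/sqrt(Hz)


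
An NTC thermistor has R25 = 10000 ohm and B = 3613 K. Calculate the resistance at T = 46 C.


NTC thermistor equation: Rt = R25 * exp(B * (1/T - 1/T25)).
T in Kelvin: 319.15 K, T25 = 298.15 K
1/T - 1/T25 = 1/319.15 - 1/298.15 = -0.00022069
B * (1/T - 1/T25) = 3613 * -0.00022069 = -0.7974
Rt = 10000 * exp(-0.7974) = 4505.1 ohm

4505.1 ohm


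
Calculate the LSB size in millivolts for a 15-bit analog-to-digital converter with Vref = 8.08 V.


The resolution (LSB) of an ADC is Vref / 2^n.
LSB = 8.08 / 2^15
LSB = 8.08 / 32768
LSB = 0.00024658 V = 0.24658203 mV

0.24658203 mV


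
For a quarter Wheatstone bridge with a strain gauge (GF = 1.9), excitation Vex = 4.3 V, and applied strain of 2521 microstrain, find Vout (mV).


Quarter bridge output: Vout = (GF * epsilon * Vex) / 4.
Vout = (1.9 * 2521e-6 * 4.3) / 4
Vout = 0.02059657 / 4 V
Vout = 0.00514914 V = 5.1491 mV

5.1491 mV


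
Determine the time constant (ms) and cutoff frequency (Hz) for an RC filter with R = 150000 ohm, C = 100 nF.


Time constant: tau = R * C.
tau = 150000 * 1.00e-07 = 0.015 s
tau = 15.0 ms
Cutoff frequency: fc = 1 / (2*pi*R*C).
fc = 1 / (2*pi*0.015) = 10.61 Hz

tau = 15.0 ms, fc = 10.61 Hz


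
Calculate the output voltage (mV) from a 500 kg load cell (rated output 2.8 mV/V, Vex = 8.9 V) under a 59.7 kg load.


Vout = rated_output * Vex * (load / capacity).
Vout = 2.8 * 8.9 * (59.7 / 500)
Vout = 2.8 * 8.9 * 0.1194
Vout = 2.975 mV

2.975 mV


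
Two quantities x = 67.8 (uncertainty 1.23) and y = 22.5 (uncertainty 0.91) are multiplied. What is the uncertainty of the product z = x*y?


For a product z = x*y, the relative uncertainty is:
uz/z = sqrt((ux/x)^2 + (uy/y)^2)
Relative uncertainties: ux/x = 1.23/67.8 = 0.018142
uy/y = 0.91/22.5 = 0.040444
z = 67.8 * 22.5 = 1525.5
uz = 1525.5 * sqrt(0.018142^2 + 0.040444^2) = 67.621

67.621


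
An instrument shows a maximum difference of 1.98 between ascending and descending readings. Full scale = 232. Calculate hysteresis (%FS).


Hysteresis = (max difference / full scale) * 100%.
H = (1.98 / 232) * 100
H = 0.853 %FS

0.853 %FS


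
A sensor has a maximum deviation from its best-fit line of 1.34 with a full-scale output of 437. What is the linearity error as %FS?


Linearity error = (max deviation / full scale) * 100%.
Linearity = (1.34 / 437) * 100
Linearity = 0.307 %FS

0.307 %FS


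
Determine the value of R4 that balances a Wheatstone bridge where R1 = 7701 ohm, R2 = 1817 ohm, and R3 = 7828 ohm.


At balance: R1*R4 = R2*R3, so R4 = R2*R3/R1.
R4 = 1817 * 7828 / 7701
R4 = 14223476 / 7701
R4 = 1846.96 ohm

1846.96 ohm


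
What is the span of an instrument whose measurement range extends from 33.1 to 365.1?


Span = upper range - lower range.
Span = 365.1 - (33.1)
Span = 332.0

332.0


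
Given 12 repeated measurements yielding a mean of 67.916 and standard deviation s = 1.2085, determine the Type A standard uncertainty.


The standard uncertainty for Type A evaluation is u = s / sqrt(n).
u = 1.2085 / sqrt(12)
u = 1.2085 / 3.4641
u = 0.3489

0.3489


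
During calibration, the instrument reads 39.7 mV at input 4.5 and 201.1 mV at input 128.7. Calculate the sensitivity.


Sensitivity = (y2 - y1) / (x2 - x1).
S = (201.1 - 39.7) / (128.7 - 4.5)
S = 161.4 / 124.2
S = 1.2995 mV/unit

1.2995 mV/unit


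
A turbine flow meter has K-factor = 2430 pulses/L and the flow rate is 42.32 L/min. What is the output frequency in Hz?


Frequency = K * Q / 60 (converting L/min to L/s).
f = 2430 * 42.32 / 60
f = 102837.6 / 60
f = 1713.96 Hz

1713.96 Hz


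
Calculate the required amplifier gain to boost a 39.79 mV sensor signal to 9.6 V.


Gain = Vout / Vin (converting to same units).
G = 9.6 V / 39.79 mV
G = 9600.0 mV / 39.79 mV
G = 241.27

241.27


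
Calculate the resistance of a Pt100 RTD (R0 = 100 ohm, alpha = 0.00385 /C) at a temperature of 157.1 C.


The RTD equation: Rt = R0 * (1 + alpha * T).
Rt = 100 * (1 + 0.00385 * 157.1)
Rt = 100 * (1 + 0.604835)
Rt = 100 * 1.604835
Rt = 160.483 ohm

160.483 ohm


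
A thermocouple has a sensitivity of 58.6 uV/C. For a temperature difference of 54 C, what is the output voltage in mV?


The thermocouple output V = sensitivity * dT.
V = 58.6 uV/C * 54 C
V = 3164.4 uV
V = 3.164 mV

3.164 mV


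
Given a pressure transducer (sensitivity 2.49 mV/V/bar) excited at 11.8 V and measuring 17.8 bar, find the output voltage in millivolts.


Output = sensitivity * Vex * P.
Vout = 2.49 * 11.8 * 17.8
Vout = 29.382 * 17.8
Vout = 523.0 mV

523.0 mV


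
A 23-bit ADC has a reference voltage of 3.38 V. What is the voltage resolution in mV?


The resolution (LSB) of an ADC is Vref / 2^n.
LSB = 3.38 / 2^23
LSB = 3.38 / 8388608
LSB = 4e-07 V = 0.00040293 mV

0.00040293 mV


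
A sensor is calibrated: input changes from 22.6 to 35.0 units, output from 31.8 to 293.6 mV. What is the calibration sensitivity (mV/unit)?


Sensitivity = (y2 - y1) / (x2 - x1).
S = (293.6 - 31.8) / (35.0 - 22.6)
S = 261.8 / 12.4
S = 21.1129 mV/unit

21.1129 mV/unit


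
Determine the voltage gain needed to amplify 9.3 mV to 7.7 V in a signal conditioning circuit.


Gain = Vout / Vin (converting to same units).
G = 7.7 V / 9.3 mV
G = 7700.0 mV / 9.3 mV
G = 827.96

827.96


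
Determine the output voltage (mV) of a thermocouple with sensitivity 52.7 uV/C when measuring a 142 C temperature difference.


The thermocouple output V = sensitivity * dT.
V = 52.7 uV/C * 142 C
V = 7483.4 uV
V = 7.483 mV

7.483 mV


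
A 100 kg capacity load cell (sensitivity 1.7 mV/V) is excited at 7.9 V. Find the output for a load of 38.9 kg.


Vout = rated_output * Vex * (load / capacity).
Vout = 1.7 * 7.9 * (38.9 / 100)
Vout = 1.7 * 7.9 * 0.389
Vout = 5.224 mV

5.224 mV


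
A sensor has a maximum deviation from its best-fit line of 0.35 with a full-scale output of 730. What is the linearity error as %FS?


Linearity error = (max deviation / full scale) * 100%.
Linearity = (0.35 / 730) * 100
Linearity = 0.048 %FS

0.048 %FS


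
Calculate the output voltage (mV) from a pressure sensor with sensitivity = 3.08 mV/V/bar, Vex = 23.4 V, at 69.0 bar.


Output = sensitivity * Vex * P.
Vout = 3.08 * 23.4 * 69.0
Vout = 72.072 * 69.0
Vout = 4972.97 mV

4972.97 mV


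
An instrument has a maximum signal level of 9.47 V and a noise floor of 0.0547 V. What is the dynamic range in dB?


Dynamic range = 20 * log10(Vmax / Vnoise).
DR = 20 * log10(9.47 / 0.0547)
DR = 20 * log10(173.13)
DR = 44.77 dB

44.77 dB


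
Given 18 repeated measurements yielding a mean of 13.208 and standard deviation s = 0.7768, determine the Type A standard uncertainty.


The standard uncertainty for Type A evaluation is u = s / sqrt(n).
u = 0.7768 / sqrt(18)
u = 0.7768 / 4.2426
u = 0.1831

0.1831


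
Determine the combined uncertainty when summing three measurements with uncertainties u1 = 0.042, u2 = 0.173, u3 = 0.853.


For a sum of independent quantities, uc = sqrt(u1^2 + u2^2 + u3^2).
uc = sqrt(0.042^2 + 0.173^2 + 0.853^2)
uc = sqrt(0.001764 + 0.029929 + 0.727609)
uc = 0.8714

0.8714


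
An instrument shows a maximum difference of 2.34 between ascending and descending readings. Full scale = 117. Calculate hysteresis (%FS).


Hysteresis = (max difference / full scale) * 100%.
H = (2.34 / 117) * 100
H = 2.0 %FS

2.0 %FS


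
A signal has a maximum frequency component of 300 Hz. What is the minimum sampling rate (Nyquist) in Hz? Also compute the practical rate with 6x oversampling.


By Nyquist theorem, fs_min = 2 * fmax.
fs_min = 2 * 300 = 600 Hz
Practical rate = 6 * fs_min = 6 * 600 = 3600 Hz

fs_min = 600 Hz, fs_practical = 3600 Hz


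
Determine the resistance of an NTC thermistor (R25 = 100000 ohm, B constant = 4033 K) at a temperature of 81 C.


NTC thermistor equation: Rt = R25 * exp(B * (1/T - 1/T25)).
T in Kelvin: 354.15 K, T25 = 298.15 K
1/T - 1/T25 = 1/354.15 - 1/298.15 = -0.00053035
B * (1/T - 1/T25) = 4033 * -0.00053035 = -2.1389
Rt = 100000 * exp(-2.1389) = 11778.2 ohm

11778.2 ohm


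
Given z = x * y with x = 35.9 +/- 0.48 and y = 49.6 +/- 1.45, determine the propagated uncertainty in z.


For a product z = x*y, the relative uncertainty is:
uz/z = sqrt((ux/x)^2 + (uy/y)^2)
Relative uncertainties: ux/x = 0.48/35.9 = 0.01337
uy/y = 1.45/49.6 = 0.029234
z = 35.9 * 49.6 = 1780.6
uz = 1780.6 * sqrt(0.01337^2 + 0.029234^2) = 57.241

57.241


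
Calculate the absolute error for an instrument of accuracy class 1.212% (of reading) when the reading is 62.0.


Absolute error = (accuracy% / 100) * reading.
Error = (1.212 / 100) * 62.0
Error = 0.01212 * 62.0
Error = 0.7514

0.7514


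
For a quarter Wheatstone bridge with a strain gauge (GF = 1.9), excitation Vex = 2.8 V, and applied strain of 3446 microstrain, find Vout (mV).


Quarter bridge output: Vout = (GF * epsilon * Vex) / 4.
Vout = (1.9 * 3446e-6 * 2.8) / 4
Vout = 0.01833272 / 4 V
Vout = 0.00458318 V = 4.5832 mV

4.5832 mV


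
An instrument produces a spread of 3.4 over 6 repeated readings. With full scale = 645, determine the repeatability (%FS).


Repeatability = (spread / full scale) * 100%.
R = (3.4 / 645) * 100
R = 0.527 %FS

0.527 %FS


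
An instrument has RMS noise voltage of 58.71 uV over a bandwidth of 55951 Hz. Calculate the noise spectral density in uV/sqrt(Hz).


Noise spectral density = Vrms / sqrt(BW).
NSD = 58.71 / sqrt(55951)
NSD = 58.71 / 236.5396
NSD = 0.2482 uV/sqrt(Hz)

0.2482 uV/sqrt(Hz)


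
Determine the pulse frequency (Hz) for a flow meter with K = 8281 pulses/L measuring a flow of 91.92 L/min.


Frequency = K * Q / 60 (converting L/min to L/s).
f = 8281 * 91.92 / 60
f = 761189.52 / 60
f = 12686.49 Hz

12686.49 Hz


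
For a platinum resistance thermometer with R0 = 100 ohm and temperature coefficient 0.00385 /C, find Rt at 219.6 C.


The RTD equation: Rt = R0 * (1 + alpha * T).
Rt = 100 * (1 + 0.00385 * 219.6)
Rt = 100 * (1 + 0.84546)
Rt = 100 * 1.84546
Rt = 184.546 ohm

184.546 ohm


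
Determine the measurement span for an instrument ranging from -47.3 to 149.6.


Span = upper range - lower range.
Span = 149.6 - (-47.3)
Span = 196.9

196.9


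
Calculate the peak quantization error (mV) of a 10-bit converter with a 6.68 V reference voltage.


The maximum quantization error is +/- LSB/2.
LSB = Vref / 2^n = 6.68 / 1024 = 0.00652344 V
Max error = LSB / 2 = 0.00652344 / 2 = 0.00326172 V
Max error = 3.2617 mV

3.2617 mV


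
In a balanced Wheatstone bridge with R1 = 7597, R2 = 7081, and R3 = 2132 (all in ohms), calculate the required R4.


At balance: R1*R4 = R2*R3, so R4 = R2*R3/R1.
R4 = 7081 * 2132 / 7597
R4 = 15096692 / 7597
R4 = 1987.19 ohm

1987.19 ohm


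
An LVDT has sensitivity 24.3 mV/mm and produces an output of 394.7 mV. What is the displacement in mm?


Displacement = Vout / sensitivity.
d = 394.7 / 24.3
d = 16.243 mm

16.243 mm


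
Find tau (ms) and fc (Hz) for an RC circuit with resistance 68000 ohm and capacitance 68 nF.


Time constant: tau = R * C.
tau = 68000 * 6.80e-08 = 0.004624 s
tau = 4.624 ms
Cutoff frequency: fc = 1 / (2*pi*R*C).
fc = 1 / (2*pi*0.004624) = 34.42 Hz

tau = 4.624 ms, fc = 34.42 Hz


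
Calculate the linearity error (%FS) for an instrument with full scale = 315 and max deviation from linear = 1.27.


Linearity error = (max deviation / full scale) * 100%.
Linearity = (1.27 / 315) * 100
Linearity = 0.403 %FS

0.403 %FS


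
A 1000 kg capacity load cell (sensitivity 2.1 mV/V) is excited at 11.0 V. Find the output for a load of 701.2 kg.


Vout = rated_output * Vex * (load / capacity).
Vout = 2.1 * 11.0 * (701.2 / 1000)
Vout = 2.1 * 11.0 * 0.7012
Vout = 16.198 mV

16.198 mV


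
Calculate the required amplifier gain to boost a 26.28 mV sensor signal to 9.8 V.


Gain = Vout / Vin (converting to same units).
G = 9.8 V / 26.28 mV
G = 9800.0 mV / 26.28 mV
G = 372.91

372.91


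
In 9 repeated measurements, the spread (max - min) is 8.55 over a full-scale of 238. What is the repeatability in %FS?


Repeatability = (spread / full scale) * 100%.
R = (8.55 / 238) * 100
R = 3.592 %FS

3.592 %FS


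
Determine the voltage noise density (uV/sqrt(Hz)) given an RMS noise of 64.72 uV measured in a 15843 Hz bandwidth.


Noise spectral density = Vrms / sqrt(BW).
NSD = 64.72 / sqrt(15843)
NSD = 64.72 / 125.869
NSD = 0.5142 uV/sqrt(Hz)

0.5142 uV/sqrt(Hz)


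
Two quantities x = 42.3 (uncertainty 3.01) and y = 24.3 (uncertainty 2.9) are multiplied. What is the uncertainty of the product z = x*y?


For a product z = x*y, the relative uncertainty is:
uz/z = sqrt((ux/x)^2 + (uy/y)^2)
Relative uncertainties: ux/x = 3.01/42.3 = 0.071158
uy/y = 2.9/24.3 = 0.119342
z = 42.3 * 24.3 = 1027.9
uz = 1027.9 * sqrt(0.071158^2 + 0.119342^2) = 142.821

142.821


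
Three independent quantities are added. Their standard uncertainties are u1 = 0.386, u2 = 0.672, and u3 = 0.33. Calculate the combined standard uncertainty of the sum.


For a sum of independent quantities, uc = sqrt(u1^2 + u2^2 + u3^2).
uc = sqrt(0.386^2 + 0.672^2 + 0.33^2)
uc = sqrt(0.148996 + 0.451584 + 0.1089)
uc = 0.8423

0.8423


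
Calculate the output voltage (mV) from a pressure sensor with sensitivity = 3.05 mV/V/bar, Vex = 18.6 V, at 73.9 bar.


Output = sensitivity * Vex * P.
Vout = 3.05 * 18.6 * 73.9
Vout = 56.73 * 73.9
Vout = 4192.35 mV

4192.35 mV


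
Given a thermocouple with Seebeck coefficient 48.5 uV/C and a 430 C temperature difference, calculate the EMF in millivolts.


The thermocouple output V = sensitivity * dT.
V = 48.5 uV/C * 430 C
V = 20855.0 uV
V = 20.855 mV

20.855 mV


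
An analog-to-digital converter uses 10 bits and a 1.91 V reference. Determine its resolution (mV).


The resolution (LSB) of an ADC is Vref / 2^n.
LSB = 1.91 / 2^10
LSB = 1.91 / 1024
LSB = 0.00186523 V = 1.86523438 mV

1.86523438 mV


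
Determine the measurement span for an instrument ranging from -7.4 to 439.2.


Span = upper range - lower range.
Span = 439.2 - (-7.4)
Span = 446.6

446.6


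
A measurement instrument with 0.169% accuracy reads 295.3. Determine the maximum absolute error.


Absolute error = (accuracy% / 100) * reading.
Error = (0.169 / 100) * 295.3
Error = 0.00169 * 295.3
Error = 0.4991

0.4991


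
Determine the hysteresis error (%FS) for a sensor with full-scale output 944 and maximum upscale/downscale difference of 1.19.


Hysteresis = (max difference / full scale) * 100%.
H = (1.19 / 944) * 100
H = 0.126 %FS

0.126 %FS


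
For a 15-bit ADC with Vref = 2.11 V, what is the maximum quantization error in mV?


The maximum quantization error is +/- LSB/2.
LSB = Vref / 2^n = 2.11 / 32768 = 6.439e-05 V
Max error = LSB / 2 = 6.439e-05 / 2 = 3.22e-05 V
Max error = 0.0322 mV

0.0322 mV


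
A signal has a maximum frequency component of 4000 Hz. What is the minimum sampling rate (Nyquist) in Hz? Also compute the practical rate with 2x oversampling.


By Nyquist theorem, fs_min = 2 * fmax.
fs_min = 2 * 4000 = 8000 Hz
Practical rate = 2 * fs_min = 2 * 8000 = 16000 Hz

fs_min = 8000 Hz, fs_practical = 16000 Hz


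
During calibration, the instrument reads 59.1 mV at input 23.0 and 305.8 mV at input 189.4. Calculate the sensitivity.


Sensitivity = (y2 - y1) / (x2 - x1).
S = (305.8 - 59.1) / (189.4 - 23.0)
S = 246.7 / 166.4
S = 1.4826 mV/unit

1.4826 mV/unit


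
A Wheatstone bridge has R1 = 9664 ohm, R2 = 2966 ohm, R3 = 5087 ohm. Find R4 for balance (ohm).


At balance: R1*R4 = R2*R3, so R4 = R2*R3/R1.
R4 = 2966 * 5087 / 9664
R4 = 15088042 / 9664
R4 = 1561.26 ohm

1561.26 ohm


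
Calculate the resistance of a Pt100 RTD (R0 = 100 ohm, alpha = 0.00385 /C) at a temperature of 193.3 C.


The RTD equation: Rt = R0 * (1 + alpha * T).
Rt = 100 * (1 + 0.00385 * 193.3)
Rt = 100 * (1 + 0.744205)
Rt = 100 * 1.744205
Rt = 174.421 ohm

174.421 ohm


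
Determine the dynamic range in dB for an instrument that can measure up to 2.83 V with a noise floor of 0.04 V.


Dynamic range = 20 * log10(Vmax / Vnoise).
DR = 20 * log10(2.83 / 0.04)
DR = 20 * log10(70.75)
DR = 36.99 dB

36.99 dB


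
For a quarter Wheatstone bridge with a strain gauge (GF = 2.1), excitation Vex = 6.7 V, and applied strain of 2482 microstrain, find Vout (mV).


Quarter bridge output: Vout = (GF * epsilon * Vex) / 4.
Vout = (2.1 * 2482e-6 * 6.7) / 4
Vout = 0.03492174 / 4 V
Vout = 0.00873043 V = 8.7304 mV

8.7304 mV


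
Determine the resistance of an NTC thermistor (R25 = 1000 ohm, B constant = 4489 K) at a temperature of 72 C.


NTC thermistor equation: Rt = R25 * exp(B * (1/T - 1/T25)).
T in Kelvin: 345.15 K, T25 = 298.15 K
1/T - 1/T25 = 1/345.15 - 1/298.15 = -0.00045673
B * (1/T - 1/T25) = 4489 * -0.00045673 = -2.0502
Rt = 1000 * exp(-2.0502) = 128.7 ohm

128.7 ohm


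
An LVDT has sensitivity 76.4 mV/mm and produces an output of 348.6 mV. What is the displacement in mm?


Displacement = Vout / sensitivity.
d = 348.6 / 76.4
d = 4.563 mm

4.563 mm


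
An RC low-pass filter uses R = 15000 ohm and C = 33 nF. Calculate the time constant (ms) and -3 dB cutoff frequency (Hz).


Time constant: tau = R * C.
tau = 15000 * 3.30e-08 = 0.000495 s
tau = 0.495 ms
Cutoff frequency: fc = 1 / (2*pi*R*C).
fc = 1 / (2*pi*0.000495) = 321.53 Hz

tau = 0.495 ms, fc = 321.53 Hz


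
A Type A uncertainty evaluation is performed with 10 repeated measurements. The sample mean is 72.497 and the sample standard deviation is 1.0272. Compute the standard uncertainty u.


The standard uncertainty for Type A evaluation is u = s / sqrt(n).
u = 1.0272 / sqrt(10)
u = 1.0272 / 3.1623
u = 0.3248

0.3248


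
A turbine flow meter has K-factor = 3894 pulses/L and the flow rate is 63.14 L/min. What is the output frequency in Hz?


Frequency = K * Q / 60 (converting L/min to L/s).
f = 3894 * 63.14 / 60
f = 245867.16 / 60
f = 4097.79 Hz

4097.79 Hz


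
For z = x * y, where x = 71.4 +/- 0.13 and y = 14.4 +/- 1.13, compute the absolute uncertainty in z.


For a product z = x*y, the relative uncertainty is:
uz/z = sqrt((ux/x)^2 + (uy/y)^2)
Relative uncertainties: ux/x = 0.13/71.4 = 0.001821
uy/y = 1.13/14.4 = 0.078472
z = 71.4 * 14.4 = 1028.2
uz = 1028.2 * sqrt(0.001821^2 + 0.078472^2) = 80.704

80.704


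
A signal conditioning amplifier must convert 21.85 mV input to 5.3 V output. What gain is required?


Gain = Vout / Vin (converting to same units).
G = 5.3 V / 21.85 mV
G = 5300.0 mV / 21.85 mV
G = 242.56

242.56


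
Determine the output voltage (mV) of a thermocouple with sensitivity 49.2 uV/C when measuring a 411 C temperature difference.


The thermocouple output V = sensitivity * dT.
V = 49.2 uV/C * 411 C
V = 20221.2 uV
V = 20.221 mV

20.221 mV


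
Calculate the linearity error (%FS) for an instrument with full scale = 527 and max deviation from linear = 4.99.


Linearity error = (max deviation / full scale) * 100%.
Linearity = (4.99 / 527) * 100
Linearity = 0.947 %FS

0.947 %FS


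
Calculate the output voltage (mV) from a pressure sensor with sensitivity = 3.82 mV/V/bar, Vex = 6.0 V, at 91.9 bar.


Output = sensitivity * Vex * P.
Vout = 3.82 * 6.0 * 91.9
Vout = 22.92 * 91.9
Vout = 2106.35 mV

2106.35 mV


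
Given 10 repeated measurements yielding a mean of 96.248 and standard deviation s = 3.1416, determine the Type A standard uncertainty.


The standard uncertainty for Type A evaluation is u = s / sqrt(n).
u = 3.1416 / sqrt(10)
u = 3.1416 / 3.1623
u = 0.9935

0.9935


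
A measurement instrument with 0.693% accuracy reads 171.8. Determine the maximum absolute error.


Absolute error = (accuracy% / 100) * reading.
Error = (0.693 / 100) * 171.8
Error = 0.00693 * 171.8
Error = 1.1906

1.1906


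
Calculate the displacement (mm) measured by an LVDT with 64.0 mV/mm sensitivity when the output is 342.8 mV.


Displacement = Vout / sensitivity.
d = 342.8 / 64.0
d = 5.356 mm

5.356 mm


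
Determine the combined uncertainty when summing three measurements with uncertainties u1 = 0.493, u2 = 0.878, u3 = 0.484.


For a sum of independent quantities, uc = sqrt(u1^2 + u2^2 + u3^2).
uc = sqrt(0.493^2 + 0.878^2 + 0.484^2)
uc = sqrt(0.243049 + 0.770884 + 0.234256)
uc = 1.1172

1.1172


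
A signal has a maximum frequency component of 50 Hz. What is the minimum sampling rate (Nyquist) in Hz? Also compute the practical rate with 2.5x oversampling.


By Nyquist theorem, fs_min = 2 * fmax.
fs_min = 2 * 50 = 100 Hz
Practical rate = 2.5 * fs_min = 2.5 * 100 = 250 Hz

fs_min = 100 Hz, fs_practical = 250 Hz


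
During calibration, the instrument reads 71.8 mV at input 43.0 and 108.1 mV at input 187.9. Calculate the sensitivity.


Sensitivity = (y2 - y1) / (x2 - x1).
S = (108.1 - 71.8) / (187.9 - 43.0)
S = 36.3 / 144.9
S = 0.2505 mV/unit

0.2505 mV/unit


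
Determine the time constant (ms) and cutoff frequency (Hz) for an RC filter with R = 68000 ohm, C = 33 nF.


Time constant: tau = R * C.
tau = 68000 * 3.30e-08 = 0.002244 s
tau = 2.244 ms
Cutoff frequency: fc = 1 / (2*pi*R*C).
fc = 1 / (2*pi*0.002244) = 70.92 Hz

tau = 2.244 ms, fc = 70.92 Hz


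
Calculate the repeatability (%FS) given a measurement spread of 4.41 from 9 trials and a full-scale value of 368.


Repeatability = (spread / full scale) * 100%.
R = (4.41 / 368) * 100
R = 1.198 %FS

1.198 %FS


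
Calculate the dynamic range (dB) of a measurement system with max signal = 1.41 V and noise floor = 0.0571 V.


Dynamic range = 20 * log10(Vmax / Vnoise).
DR = 20 * log10(1.41 / 0.0571)
DR = 20 * log10(24.69)
DR = 27.85 dB

27.85 dB


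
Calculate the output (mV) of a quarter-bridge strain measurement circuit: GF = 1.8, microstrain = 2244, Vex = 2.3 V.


Quarter bridge output: Vout = (GF * epsilon * Vex) / 4.
Vout = (1.8 * 2244e-6 * 2.3) / 4
Vout = 0.00929016 / 4 V
Vout = 0.00232254 V = 2.3225 mV

2.3225 mV


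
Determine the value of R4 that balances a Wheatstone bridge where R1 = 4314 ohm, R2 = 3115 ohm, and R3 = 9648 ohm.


At balance: R1*R4 = R2*R3, so R4 = R2*R3/R1.
R4 = 3115 * 9648 / 4314
R4 = 30053520 / 4314
R4 = 6966.51 ohm

6966.51 ohm


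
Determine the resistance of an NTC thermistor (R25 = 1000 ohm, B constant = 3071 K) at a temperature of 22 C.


NTC thermistor equation: Rt = R25 * exp(B * (1/T - 1/T25)).
T in Kelvin: 295.15 K, T25 = 298.15 K
1/T - 1/T25 = 1/295.15 - 1/298.15 = 3.409e-05
B * (1/T - 1/T25) = 3071 * 3.409e-05 = 0.1047
Rt = 1000 * exp(0.1047) = 1110.4 ohm

1110.4 ohm


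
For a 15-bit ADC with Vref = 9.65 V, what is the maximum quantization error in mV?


The maximum quantization error is +/- LSB/2.
LSB = Vref / 2^n = 9.65 / 32768 = 0.00029449 V
Max error = LSB / 2 = 0.00029449 / 2 = 0.00014725 V
Max error = 0.1472 mV

0.1472 mV


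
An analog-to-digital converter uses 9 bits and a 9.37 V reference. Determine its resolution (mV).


The resolution (LSB) of an ADC is Vref / 2^n.
LSB = 9.37 / 2^9
LSB = 9.37 / 512
LSB = 0.01830078 V = 18.30078125 mV

18.30078125 mV


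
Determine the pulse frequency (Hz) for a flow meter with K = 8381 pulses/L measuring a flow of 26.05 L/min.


Frequency = K * Q / 60 (converting L/min to L/s).
f = 8381 * 26.05 / 60
f = 218325.05 / 60
f = 3638.75 Hz

3638.75 Hz


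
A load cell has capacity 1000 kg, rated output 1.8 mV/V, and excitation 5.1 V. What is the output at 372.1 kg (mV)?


Vout = rated_output * Vex * (load / capacity).
Vout = 1.8 * 5.1 * (372.1 / 1000)
Vout = 1.8 * 5.1 * 0.3721
Vout = 3.416 mV

3.416 mV


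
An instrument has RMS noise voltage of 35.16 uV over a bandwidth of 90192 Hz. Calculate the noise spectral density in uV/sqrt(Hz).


Noise spectral density = Vrms / sqrt(BW).
NSD = 35.16 / sqrt(90192)
NSD = 35.16 / 300.3198
NSD = 0.1171 uV/sqrt(Hz)

0.1171 uV/sqrt(Hz)


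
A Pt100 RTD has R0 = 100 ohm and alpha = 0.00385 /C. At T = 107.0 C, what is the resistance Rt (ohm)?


The RTD equation: Rt = R0 * (1 + alpha * T).
Rt = 100 * (1 + 0.00385 * 107.0)
Rt = 100 * (1 + 0.41195)
Rt = 100 * 1.41195
Rt = 141.195 ohm

141.195 ohm


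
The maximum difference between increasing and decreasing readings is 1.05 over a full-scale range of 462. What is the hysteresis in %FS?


Hysteresis = (max difference / full scale) * 100%.
H = (1.05 / 462) * 100
H = 0.227 %FS

0.227 %FS


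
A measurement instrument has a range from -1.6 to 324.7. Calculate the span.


Span = upper range - lower range.
Span = 324.7 - (-1.6)
Span = 326.3

326.3


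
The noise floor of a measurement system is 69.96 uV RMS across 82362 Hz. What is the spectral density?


Noise spectral density = Vrms / sqrt(BW).
NSD = 69.96 / sqrt(82362)
NSD = 69.96 / 286.9878
NSD = 0.2438 uV/sqrt(Hz)

0.2438 uV/sqrt(Hz)


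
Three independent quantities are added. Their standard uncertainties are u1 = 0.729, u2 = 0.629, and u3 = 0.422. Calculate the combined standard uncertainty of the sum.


For a sum of independent quantities, uc = sqrt(u1^2 + u2^2 + u3^2).
uc = sqrt(0.729^2 + 0.629^2 + 0.422^2)
uc = sqrt(0.531441 + 0.395641 + 0.178084)
uc = 1.0513

1.0513


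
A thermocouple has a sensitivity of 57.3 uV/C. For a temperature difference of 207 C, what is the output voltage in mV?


The thermocouple output V = sensitivity * dT.
V = 57.3 uV/C * 207 C
V = 11861.1 uV
V = 11.861 mV

11.861 mV


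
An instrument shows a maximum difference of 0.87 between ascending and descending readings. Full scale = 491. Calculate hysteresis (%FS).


Hysteresis = (max difference / full scale) * 100%.
H = (0.87 / 491) * 100
H = 0.177 %FS

0.177 %FS


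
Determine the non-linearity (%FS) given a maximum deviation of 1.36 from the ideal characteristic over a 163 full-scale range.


Linearity error = (max deviation / full scale) * 100%.
Linearity = (1.36 / 163) * 100
Linearity = 0.834 %FS

0.834 %FS


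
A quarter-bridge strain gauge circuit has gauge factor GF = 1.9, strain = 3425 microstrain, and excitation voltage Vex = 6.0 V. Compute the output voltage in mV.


Quarter bridge output: Vout = (GF * epsilon * Vex) / 4.
Vout = (1.9 * 3425e-6 * 6.0) / 4
Vout = 0.039045 / 4 V
Vout = 0.00976125 V = 9.7612 mV

9.7612 mV


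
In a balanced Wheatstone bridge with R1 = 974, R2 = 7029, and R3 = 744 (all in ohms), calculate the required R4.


At balance: R1*R4 = R2*R3, so R4 = R2*R3/R1.
R4 = 7029 * 744 / 974
R4 = 5229576 / 974
R4 = 5369.17 ohm

5369.17 ohm


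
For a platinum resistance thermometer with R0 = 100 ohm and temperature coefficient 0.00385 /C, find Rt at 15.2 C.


The RTD equation: Rt = R0 * (1 + alpha * T).
Rt = 100 * (1 + 0.00385 * 15.2)
Rt = 100 * (1 + 0.05852)
Rt = 100 * 1.05852
Rt = 105.852 ohm

105.852 ohm


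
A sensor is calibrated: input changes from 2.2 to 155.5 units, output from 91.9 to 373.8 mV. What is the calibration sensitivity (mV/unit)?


Sensitivity = (y2 - y1) / (x2 - x1).
S = (373.8 - 91.9) / (155.5 - 2.2)
S = 281.9 / 153.3
S = 1.8389 mV/unit

1.8389 mV/unit


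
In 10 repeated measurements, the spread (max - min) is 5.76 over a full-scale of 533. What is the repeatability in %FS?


Repeatability = (spread / full scale) * 100%.
R = (5.76 / 533) * 100
R = 1.081 %FS

1.081 %FS


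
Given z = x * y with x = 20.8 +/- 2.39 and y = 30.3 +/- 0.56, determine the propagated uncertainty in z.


For a product z = x*y, the relative uncertainty is:
uz/z = sqrt((ux/x)^2 + (uy/y)^2)
Relative uncertainties: ux/x = 2.39/20.8 = 0.114904
uy/y = 0.56/30.3 = 0.018482
z = 20.8 * 30.3 = 630.2
uz = 630.2 * sqrt(0.114904^2 + 0.018482^2) = 73.348

73.348


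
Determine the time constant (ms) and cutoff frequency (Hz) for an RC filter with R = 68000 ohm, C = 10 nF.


Time constant: tau = R * C.
tau = 68000 * 1.00e-08 = 0.00068 s
tau = 0.68 ms
Cutoff frequency: fc = 1 / (2*pi*R*C).
fc = 1 / (2*pi*0.00068) = 234.05 Hz

tau = 0.68 ms, fc = 234.05 Hz


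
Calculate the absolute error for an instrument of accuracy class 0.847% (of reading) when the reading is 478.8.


Absolute error = (accuracy% / 100) * reading.
Error = (0.847 / 100) * 478.8
Error = 0.00847 * 478.8
Error = 4.0554

4.0554


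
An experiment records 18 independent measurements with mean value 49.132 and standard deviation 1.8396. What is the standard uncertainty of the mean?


The standard uncertainty for Type A evaluation is u = s / sqrt(n).
u = 1.8396 / sqrt(18)
u = 1.8396 / 4.2426
u = 0.4336

0.4336


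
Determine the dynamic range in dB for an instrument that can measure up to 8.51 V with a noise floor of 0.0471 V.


Dynamic range = 20 * log10(Vmax / Vnoise).
DR = 20 * log10(8.51 / 0.0471)
DR = 20 * log10(180.68)
DR = 45.14 dB

45.14 dB


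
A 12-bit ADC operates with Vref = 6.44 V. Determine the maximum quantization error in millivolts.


The maximum quantization error is +/- LSB/2.
LSB = Vref / 2^n = 6.44 / 4096 = 0.00157227 V
Max error = LSB / 2 = 0.00157227 / 2 = 0.00078613 V
Max error = 0.7861 mV

0.7861 mV


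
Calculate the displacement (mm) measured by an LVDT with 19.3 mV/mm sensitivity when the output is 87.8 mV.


Displacement = Vout / sensitivity.
d = 87.8 / 19.3
d = 4.549 mm

4.549 mm


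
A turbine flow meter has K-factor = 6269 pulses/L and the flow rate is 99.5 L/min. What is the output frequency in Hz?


Frequency = K * Q / 60 (converting L/min to L/s).
f = 6269 * 99.5 / 60
f = 623765.5 / 60
f = 10396.09 Hz

10396.09 Hz


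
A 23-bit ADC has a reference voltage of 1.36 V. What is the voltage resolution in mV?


The resolution (LSB) of an ADC is Vref / 2^n.
LSB = 1.36 / 2^23
LSB = 1.36 / 8388608
LSB = 1.6e-07 V = 0.00016212 mV

0.00016212 mV


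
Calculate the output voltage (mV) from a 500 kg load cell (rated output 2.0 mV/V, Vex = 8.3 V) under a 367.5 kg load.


Vout = rated_output * Vex * (load / capacity).
Vout = 2.0 * 8.3 * (367.5 / 500)
Vout = 2.0 * 8.3 * 0.735
Vout = 12.201 mV

12.201 mV


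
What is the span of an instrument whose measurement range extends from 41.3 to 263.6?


Span = upper range - lower range.
Span = 263.6 - (41.3)
Span = 222.3

222.3


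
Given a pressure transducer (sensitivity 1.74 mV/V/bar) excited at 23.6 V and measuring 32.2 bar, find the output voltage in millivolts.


Output = sensitivity * Vex * P.
Vout = 1.74 * 23.6 * 32.2
Vout = 41.064 * 32.2
Vout = 1322.26 mV

1322.26 mV


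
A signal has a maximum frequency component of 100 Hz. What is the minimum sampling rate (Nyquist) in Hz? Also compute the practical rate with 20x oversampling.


By Nyquist theorem, fs_min = 2 * fmax.
fs_min = 2 * 100 = 200 Hz
Practical rate = 20 * fs_min = 20 * 200 = 4000 Hz

fs_min = 200 Hz, fs_practical = 4000 Hz


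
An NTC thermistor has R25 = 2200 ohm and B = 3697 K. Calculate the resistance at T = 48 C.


NTC thermistor equation: Rt = R25 * exp(B * (1/T - 1/T25)).
T in Kelvin: 321.15 K, T25 = 298.15 K
1/T - 1/T25 = 1/321.15 - 1/298.15 = -0.00024021
B * (1/T - 1/T25) = 3697 * -0.00024021 = -0.888
Rt = 2200 * exp(-0.888) = 905.2 ohm

905.2 ohm


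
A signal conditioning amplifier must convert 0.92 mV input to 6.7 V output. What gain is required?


Gain = Vout / Vin (converting to same units).
G = 6.7 V / 0.92 mV
G = 6700.0 mV / 0.92 mV
G = 7282.61

7282.61


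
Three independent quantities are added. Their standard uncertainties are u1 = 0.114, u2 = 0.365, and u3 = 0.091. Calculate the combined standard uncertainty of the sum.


For a sum of independent quantities, uc = sqrt(u1^2 + u2^2 + u3^2).
uc = sqrt(0.114^2 + 0.365^2 + 0.091^2)
uc = sqrt(0.012996 + 0.133225 + 0.008281)
uc = 0.3931

0.3931
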